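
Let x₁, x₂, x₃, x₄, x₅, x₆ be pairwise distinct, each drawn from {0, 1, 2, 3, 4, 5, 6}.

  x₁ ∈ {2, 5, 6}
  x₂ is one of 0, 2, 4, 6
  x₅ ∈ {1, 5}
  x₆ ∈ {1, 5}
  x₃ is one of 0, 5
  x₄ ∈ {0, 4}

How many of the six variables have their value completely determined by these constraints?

2

x₅ and x₆ between them cover only {1, 5} — a naked pair. Remove those values from x₁, x₃.
x₃'s domain is down to {0}, so x₃ = 0. Remove 0 from x₂, x₄.
x₄ has just one choice, so x₄ = 4. Strike 4 from x₂.
Determined: x₃=0, x₄=4. The other variables each still have more than one consistent value. That makes 2.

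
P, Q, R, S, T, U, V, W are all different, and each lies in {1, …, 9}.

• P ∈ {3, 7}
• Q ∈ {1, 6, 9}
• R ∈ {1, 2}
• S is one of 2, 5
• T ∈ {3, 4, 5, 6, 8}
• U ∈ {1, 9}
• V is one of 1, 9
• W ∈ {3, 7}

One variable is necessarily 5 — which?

S

P and W share exactly the 2 values {3, 7}; by pigeonhole those values go to them, so strike 3, 7 from T.
The 2 variables U and V are confined to {1, 9}, which locks those values in; drop them from Q, R.
That leaves Q = 6. Eliminate 6 elsewhere: T.
R must be 2 (only option left). Eliminate 2 elsewhere: S.
So 5 goes to S.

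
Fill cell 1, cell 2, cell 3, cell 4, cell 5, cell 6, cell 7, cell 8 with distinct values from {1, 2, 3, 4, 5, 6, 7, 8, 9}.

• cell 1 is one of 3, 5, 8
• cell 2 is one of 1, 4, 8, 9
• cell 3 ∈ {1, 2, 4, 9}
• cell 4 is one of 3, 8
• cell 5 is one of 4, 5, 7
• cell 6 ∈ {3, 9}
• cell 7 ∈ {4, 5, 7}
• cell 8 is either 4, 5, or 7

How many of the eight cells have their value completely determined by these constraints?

3

Among the 8 variables, 2 fits only cell 3 (and all 8 values in {1, 2, 3, 4, 5, 7, 8, 9} must be used), so cell 3 = 2.
Among the 7 still-open variables, 1 fits only cell 2 (and all 7 values in {1, 3, 4, 5, 7, 8, 9} must be used), so cell 2 = 1.
The 6 still-open variables draw from only 6 values {3, 4, 5, 7, 8, 9}, so each is used; only cell 6 can be 9, hence cell 6 = 9.
The 3 variables cell 5, cell 7, cell 8 are confined to {4, 5, 7}, which locks those values in; drop them from cell 1.
Determined: cell 2=1, cell 3=2, cell 6=9. The other cells each still have more than one consistent value. That makes 3.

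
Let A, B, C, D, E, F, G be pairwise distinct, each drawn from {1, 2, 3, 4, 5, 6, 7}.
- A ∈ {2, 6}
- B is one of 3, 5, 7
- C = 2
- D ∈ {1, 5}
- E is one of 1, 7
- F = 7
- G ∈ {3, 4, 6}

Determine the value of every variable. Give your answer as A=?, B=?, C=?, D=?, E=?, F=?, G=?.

A=6, B=3, C=2, D=5, E=1, F=7, G=4

C must be 2 (only option left). Eliminate 2 elsewhere: A.
F must be 7 (only option left). Remove 7 from B, E.
A's domain is down to {6}, so A = 6. Eliminate 6 elsewhere: G.
E's domain is down to {1}, so E = 1. So D can't be 1.
D's domain is down to {5}, so D = 5. So B can't be 5.
That leaves B = 3. Strike 3 from G.
G's domain is down to {4}, so G = 4.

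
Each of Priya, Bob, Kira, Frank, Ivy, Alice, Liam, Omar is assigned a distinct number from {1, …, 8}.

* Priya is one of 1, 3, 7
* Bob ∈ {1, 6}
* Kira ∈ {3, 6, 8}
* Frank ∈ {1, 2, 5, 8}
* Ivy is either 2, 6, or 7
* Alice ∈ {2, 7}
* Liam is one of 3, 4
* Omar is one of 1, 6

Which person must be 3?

Priya

The 8 variables together cover exactly {1, 2, 3, 4, 5, 6, 7, 8} — 8 values for 8 variables — and 4 appears only in Liam's list, so Liam = 4.
Among the 7 still-open variables, 5 fits only Frank (and all 7 values in {1, 2, 3, 5, 6, 7, 8} must be used), so Frank = 5.
The 6 still-open variables draw from only 6 values {1, 2, 3, 6, 7, 8}, so each is used; only Kira can be 8, hence Kira = 8.
The 5 still-open variables draw from only 5 values {1, 2, 3, 6, 7}, so each is used; only Priya can be 3, hence Priya = 3.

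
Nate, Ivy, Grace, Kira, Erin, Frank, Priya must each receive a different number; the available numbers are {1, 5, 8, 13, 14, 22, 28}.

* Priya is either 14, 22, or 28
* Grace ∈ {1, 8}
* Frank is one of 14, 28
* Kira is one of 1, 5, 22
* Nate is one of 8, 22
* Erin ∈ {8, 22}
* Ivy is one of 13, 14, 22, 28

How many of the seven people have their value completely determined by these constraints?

3

Among the 7 variables, 5 fits only Kira (and all 7 values in {1, 5, 8, 13, 14, 22, 28} must be used), so Kira = 5.
The 6 still-open variables together cover exactly {1, 8, 13, 14, 22, 28} — 6 values for 6 variables — and 1 appears only in Grace's list, so Grace = 1.
Among the 5 still-open variables, 13 fits only Ivy (and all 5 values in {8, 13, 14, 22, 28} must be used), so Ivy = 13.
Nate and Erin between them cover only {8, 22} — a naked pair. Remove those values from Priya.
Determined: Ivy=13, Grace=1, Kira=5. The other people each still have more than one consistent value. That makes 3.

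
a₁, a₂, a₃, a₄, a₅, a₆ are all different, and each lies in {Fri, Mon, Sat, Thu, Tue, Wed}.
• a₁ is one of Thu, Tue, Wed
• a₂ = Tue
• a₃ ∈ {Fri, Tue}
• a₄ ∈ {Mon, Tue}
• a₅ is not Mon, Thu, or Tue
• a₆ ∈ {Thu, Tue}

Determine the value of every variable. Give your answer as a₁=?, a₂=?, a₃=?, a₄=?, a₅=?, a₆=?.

a₁=Wed, a₂=Tue, a₃=Fri, a₄=Mon, a₅=Sat, a₆=Thu

a₂ has just one choice, so a₂ = Tue. Remove Tue from a₁, a₃, a₄, a₆.
a₃ must be Fri (only option left). Remove Fri from a₅.
a₄'s domain is down to {Mon}, so a₄ = Mon.
a₆ has just one choice, so a₆ = Thu. Remove Thu from a₁.
a₁ must be Wed (only option left). So a₅ can't be Wed.
a₅ must be Sat (only option left).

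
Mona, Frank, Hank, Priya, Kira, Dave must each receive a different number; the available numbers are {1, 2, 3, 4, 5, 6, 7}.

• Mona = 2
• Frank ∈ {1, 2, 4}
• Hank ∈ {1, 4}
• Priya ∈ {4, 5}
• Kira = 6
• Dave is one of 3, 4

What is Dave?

3

Mona's domain is down to {2}, so Mona = 2. Eliminate 2 elsewhere: Frank.
That leaves Kira = 6.
The 4 still-open variables together cover exactly {1, 3, 4, 5} — 4 values for 4 variables — and 3 appears only in Dave's list, so Dave = 3.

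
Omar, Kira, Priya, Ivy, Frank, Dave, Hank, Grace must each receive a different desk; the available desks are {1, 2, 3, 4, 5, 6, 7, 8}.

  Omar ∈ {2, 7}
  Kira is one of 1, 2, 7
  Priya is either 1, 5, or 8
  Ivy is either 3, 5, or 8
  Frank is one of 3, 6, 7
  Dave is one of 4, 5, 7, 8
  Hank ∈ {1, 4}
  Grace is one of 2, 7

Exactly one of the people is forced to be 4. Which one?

Hank

The 8 variables draw from only 8 values {1, 2, 3, 4, 5, 6, 7, 8}, so each is used; only Frank can be 6, hence Frank = 6.
The 7 still-open variables together cover exactly {1, 2, 3, 4, 5, 7, 8} — 7 values for 7 variables — and 3 appears only in Ivy's list, so Ivy = 3.
Omar and Grace between them cover only {2, 7} — a naked pair. Remove those values from Kira, Dave.
Kira's domain is down to {1}, so Kira = 1. Remove 1 from Priya, Hank.
So 4 goes to Hank.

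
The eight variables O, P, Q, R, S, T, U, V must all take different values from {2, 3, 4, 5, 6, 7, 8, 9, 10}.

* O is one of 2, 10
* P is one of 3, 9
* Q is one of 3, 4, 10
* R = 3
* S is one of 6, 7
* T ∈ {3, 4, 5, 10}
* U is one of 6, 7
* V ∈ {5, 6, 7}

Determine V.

5

R's domain is down to {3}, so R = 3. So P, Q, T can't be 3.
That leaves P = 9.
The 6 still-open variables together cover exactly {2, 4, 5, 6, 7, 10} — 6 values for 6 variables — and 2 appears only in O's list, so O = 2.
S and U share exactly the 2 values {6, 7}; by pigeonhole those values go to them, so strike 6, 7 from V.
So V = 5.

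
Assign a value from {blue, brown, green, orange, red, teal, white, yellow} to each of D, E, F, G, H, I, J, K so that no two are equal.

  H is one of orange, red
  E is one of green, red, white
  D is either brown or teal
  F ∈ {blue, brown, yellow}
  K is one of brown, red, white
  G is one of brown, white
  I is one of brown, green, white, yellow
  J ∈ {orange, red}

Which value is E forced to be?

green

The 8 variables together cover exactly {blue, brown, green, orange, red, teal, white, yellow} — 8 values for 8 variables — and blue appears only in F's list, so F = blue.
The 7 still-open variables draw from only 7 values {brown, green, orange, red, teal, white, yellow}, so each is used; only D can be teal, hence D = teal.
Among the 6 still-open variables, yellow fits only I (and all 6 values in {brown, green, orange, red, white, yellow} must be used), so I = yellow.
Among the 5 still-open variables, green fits only E (and all 5 values in {brown, green, orange, red, white} must be used), so E = green.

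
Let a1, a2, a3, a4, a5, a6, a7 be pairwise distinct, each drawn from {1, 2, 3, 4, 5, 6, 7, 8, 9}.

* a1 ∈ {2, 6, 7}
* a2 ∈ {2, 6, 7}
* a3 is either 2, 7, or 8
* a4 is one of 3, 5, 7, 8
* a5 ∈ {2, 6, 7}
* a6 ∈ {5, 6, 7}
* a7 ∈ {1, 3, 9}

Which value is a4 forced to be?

3

a1, a2, a5 share exactly the 3 values {2, 6, 7}; by pigeonhole those values go to them, so strike 2, 6, 7 from a3, a4, a6.
a3 has just one choice, so a3 = 8. Eliminate 8 elsewhere: a4.
a6 must be 5 (only option left). So a4 can't be 5.
So a4 = 3.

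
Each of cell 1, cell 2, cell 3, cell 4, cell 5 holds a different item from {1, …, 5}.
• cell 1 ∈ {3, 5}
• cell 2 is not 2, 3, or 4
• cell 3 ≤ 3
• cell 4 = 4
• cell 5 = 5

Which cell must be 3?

cell 4's domain is down to {4}, so cell 4 = 4.
cell 5's domain is down to {5}, so cell 5 = 5. So cell 1, cell 2 can't be 5.
So 3 goes to cell 1.

cell 1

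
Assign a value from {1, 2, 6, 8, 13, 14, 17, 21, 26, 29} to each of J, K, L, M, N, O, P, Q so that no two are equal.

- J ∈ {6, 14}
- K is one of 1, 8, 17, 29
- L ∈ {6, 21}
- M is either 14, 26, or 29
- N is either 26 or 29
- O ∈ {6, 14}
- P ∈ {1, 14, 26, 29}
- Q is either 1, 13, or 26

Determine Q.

The 2 variables J and O are confined to {6, 14}, which locks those values in; drop them from L, M, P.
L's domain is down to {21}, so L = 21.
M and N between them cover only {26, 29} — a naked pair. Remove those values from K, P, Q.
P's domain is down to {1}, so P = 1. So K, Q can't be 1.
So Q = 13.

13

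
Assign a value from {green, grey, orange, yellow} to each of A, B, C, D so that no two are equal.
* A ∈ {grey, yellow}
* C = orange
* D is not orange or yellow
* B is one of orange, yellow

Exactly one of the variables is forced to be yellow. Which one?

C must be orange (only option left). Eliminate orange elsewhere: B.
So yellow goes to B.

B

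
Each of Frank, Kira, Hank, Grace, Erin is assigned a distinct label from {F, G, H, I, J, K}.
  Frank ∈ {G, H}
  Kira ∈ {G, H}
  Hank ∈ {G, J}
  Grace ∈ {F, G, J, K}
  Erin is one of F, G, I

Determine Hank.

The 2 variables Frank and Kira are confined to {G, H}, which locks those values in; drop them from Hank, Grace, Erin.
So Hank = J.

J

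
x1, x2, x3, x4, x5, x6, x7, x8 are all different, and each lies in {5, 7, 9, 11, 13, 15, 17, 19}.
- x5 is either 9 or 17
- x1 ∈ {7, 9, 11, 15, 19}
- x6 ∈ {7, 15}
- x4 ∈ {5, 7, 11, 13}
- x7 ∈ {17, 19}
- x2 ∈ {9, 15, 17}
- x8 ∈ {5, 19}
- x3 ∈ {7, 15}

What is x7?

19

The 8 variables draw from only 8 values {5, 7, 9, 11, 13, 15, 17, 19}, so each is used; only x4 can be 13, hence x4 = 13.
The 7 still-open variables draw from only 7 values {5, 7, 9, 11, 15, 17, 19}, so each is used; only x8 can be 5, hence x8 = 5.
The 6 still-open variables together cover exactly {7, 9, 11, 15, 17, 19} — 6 values for 6 variables — and 11 appears only in x1's list, so x1 = 11.
The 5 still-open variables together cover exactly {7, 9, 15, 17, 19} — 5 values for 5 variables — and 19 appears only in x7's list, so x7 = 19.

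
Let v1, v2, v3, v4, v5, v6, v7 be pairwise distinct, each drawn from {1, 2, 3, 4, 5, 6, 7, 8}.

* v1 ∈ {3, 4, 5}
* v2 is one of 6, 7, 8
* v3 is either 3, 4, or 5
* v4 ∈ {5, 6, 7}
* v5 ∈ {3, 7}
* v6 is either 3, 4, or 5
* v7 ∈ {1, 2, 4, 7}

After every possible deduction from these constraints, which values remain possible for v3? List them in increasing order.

The 3 variables v1, v3, v6 are confined to {3, 4, 5}, which locks those values in; drop them from v4, v5, v7.
v5 must be 7 (only option left). Remove 7 from v2, v4, v7.
That leaves v4 = 6. Remove 6 from v2.
v2 must be 8 (only option left).
No further eliminations apply; v3 can still be any of 3, 4, 5.

3, 4, 5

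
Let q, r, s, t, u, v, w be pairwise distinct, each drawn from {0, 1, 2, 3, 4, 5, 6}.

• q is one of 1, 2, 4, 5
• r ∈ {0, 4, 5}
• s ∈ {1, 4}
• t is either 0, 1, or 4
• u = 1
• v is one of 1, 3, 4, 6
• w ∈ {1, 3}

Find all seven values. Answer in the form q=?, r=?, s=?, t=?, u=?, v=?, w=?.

u's domain is down to {1}, so u = 1. So q, s, t, v, w can't be 1.
w must be 3 (only option left). Remove 3 from v.
That leaves s = 4. Remove 4 from q, r, t, v.
t's domain is down to {0}, so t = 0. So r can't be 0.
v has just one choice, so v = 6.
r's domain is down to {5}, so r = 5. So q can't be 5.
q must be 2 (only option left).

q=2, r=5, s=4, t=0, u=1, v=6, w=3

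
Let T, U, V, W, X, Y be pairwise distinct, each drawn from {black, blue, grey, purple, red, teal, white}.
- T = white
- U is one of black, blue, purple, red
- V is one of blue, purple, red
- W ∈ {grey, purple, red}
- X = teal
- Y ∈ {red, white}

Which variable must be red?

Y

T has just one choice, so T = white. So Y can't be white.
So red goes to Y.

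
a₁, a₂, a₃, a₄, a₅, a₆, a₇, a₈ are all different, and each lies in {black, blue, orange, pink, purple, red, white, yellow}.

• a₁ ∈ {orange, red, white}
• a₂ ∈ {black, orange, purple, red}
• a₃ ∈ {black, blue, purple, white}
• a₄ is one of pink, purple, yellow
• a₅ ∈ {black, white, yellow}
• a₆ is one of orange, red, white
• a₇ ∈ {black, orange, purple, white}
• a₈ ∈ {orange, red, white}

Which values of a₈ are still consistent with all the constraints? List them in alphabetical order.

orange, red, white

The 8 variables draw from only 8 values {black, blue, orange, pink, purple, red, white, yellow}, so each is used; only a₃ can be blue, hence a₃ = blue.
The 7 still-open variables together cover exactly {black, orange, pink, purple, red, white, yellow} — 7 values for 7 variables — and pink appears only in a₄'s list, so a₄ = pink.
The 6 still-open variables together cover exactly {black, orange, purple, red, white, yellow} — 6 values for 6 variables — and yellow appears only in a₅'s list, so a₅ = yellow.
a₁, a₆, a₈ share exactly the 3 values {orange, red, white}; by pigeonhole those values go to them, so strike orange, red, white from a₂, a₇.
No further eliminations apply; a₈ can still be any of orange, red, white.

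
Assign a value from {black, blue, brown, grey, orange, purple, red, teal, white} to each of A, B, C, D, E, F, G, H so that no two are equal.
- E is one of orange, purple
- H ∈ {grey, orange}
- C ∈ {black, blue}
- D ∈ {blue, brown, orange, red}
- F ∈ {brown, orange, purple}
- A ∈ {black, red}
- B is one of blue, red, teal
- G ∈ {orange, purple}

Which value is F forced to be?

Among the 8 variables, grey fits only H (and all 8 values in {black, blue, brown, grey, orange, purple, red, teal} must be used), so H = grey.
The 7 still-open variables draw from only 7 values {black, blue, brown, orange, purple, red, teal}, so each is used; only B can be teal, hence B = teal.
E and G share exactly the 2 values {orange, purple}; by pigeonhole those values go to them, so strike orange, purple from D, F.
So F = brown.

brown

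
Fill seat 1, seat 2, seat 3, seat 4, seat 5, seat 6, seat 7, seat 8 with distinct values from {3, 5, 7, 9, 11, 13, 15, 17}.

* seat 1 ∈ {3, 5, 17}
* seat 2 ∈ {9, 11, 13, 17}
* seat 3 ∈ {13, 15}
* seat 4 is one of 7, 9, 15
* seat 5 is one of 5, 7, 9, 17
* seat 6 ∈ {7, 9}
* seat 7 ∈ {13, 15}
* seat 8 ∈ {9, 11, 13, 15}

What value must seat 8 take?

11

The 8 variables together cover exactly {3, 5, 7, 9, 11, 13, 15, 17} — 8 values for 8 variables — and 3 appears only in seat 1's list, so seat 1 = 3.
Among the 7 still-open variables, 5 fits only seat 5 (and all 7 values in {5, 7, 9, 11, 13, 15, 17} must be used), so seat 5 = 5.
Among the 6 still-open variables, 17 fits only seat 2 (and all 6 values in {7, 9, 11, 13, 15, 17} must be used), so seat 2 = 17.
The 5 still-open variables together cover exactly {7, 9, 11, 13, 15} — 5 values for 5 variables — and 11 appears only in seat 8's list, so seat 8 = 11.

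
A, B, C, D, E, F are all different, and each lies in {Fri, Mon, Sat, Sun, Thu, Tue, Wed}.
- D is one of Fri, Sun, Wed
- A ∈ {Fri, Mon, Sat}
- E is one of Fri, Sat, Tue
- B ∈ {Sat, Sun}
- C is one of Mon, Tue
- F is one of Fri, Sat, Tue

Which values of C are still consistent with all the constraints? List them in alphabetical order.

The 6 variables together cover exactly {Fri, Mon, Sat, Sun, Tue, Wed} — 6 values for 6 variables — and Wed appears only in D's list, so D = Wed.
Among the 5 still-open variables, Sun fits only B (and all 5 values in {Fri, Mon, Sat, Sun, Tue} must be used), so B = Sun.
No further eliminations apply; C can still be any of Mon, Tue.

Mon, Tue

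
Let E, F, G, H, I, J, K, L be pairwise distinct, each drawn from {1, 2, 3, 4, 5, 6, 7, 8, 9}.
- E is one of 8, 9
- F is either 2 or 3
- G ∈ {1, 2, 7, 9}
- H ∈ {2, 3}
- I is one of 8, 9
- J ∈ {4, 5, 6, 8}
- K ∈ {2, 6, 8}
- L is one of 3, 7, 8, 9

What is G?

1

E and I between them cover only {8, 9} — a naked pair. Remove those values from G, J, K, L.
F and H share exactly the 2 values {2, 3}; by pigeonhole those values go to them, so strike 2, 3 from G, K, L.
K must be 6 (only option left). Strike 6 from J.
That leaves L = 7. Remove 7 from G.
So G = 1.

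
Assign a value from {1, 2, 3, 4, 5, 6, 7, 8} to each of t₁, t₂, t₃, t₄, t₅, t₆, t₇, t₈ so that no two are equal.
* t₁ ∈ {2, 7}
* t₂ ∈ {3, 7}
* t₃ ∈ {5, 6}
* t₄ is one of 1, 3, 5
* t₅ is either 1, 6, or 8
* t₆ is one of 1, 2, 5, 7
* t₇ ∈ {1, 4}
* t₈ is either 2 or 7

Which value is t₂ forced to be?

3

The 8 variables together cover exactly {1, 2, 3, 4, 5, 6, 7, 8} — 8 values for 8 variables — and 4 appears only in t₇'s list, so t₇ = 4.
Among the 7 still-open variables, 8 fits only t₅ (and all 7 values in {1, 2, 3, 5, 6, 7, 8} must be used), so t₅ = 8.
The 6 still-open variables together cover exactly {1, 2, 3, 5, 6, 7} — 6 values for 6 variables — and 6 appears only in t₃'s list, so t₃ = 6.
t₁ and t₈ between them cover only {2, 7} — a naked pair. Remove those values from t₂, t₆.
So t₂ = 3.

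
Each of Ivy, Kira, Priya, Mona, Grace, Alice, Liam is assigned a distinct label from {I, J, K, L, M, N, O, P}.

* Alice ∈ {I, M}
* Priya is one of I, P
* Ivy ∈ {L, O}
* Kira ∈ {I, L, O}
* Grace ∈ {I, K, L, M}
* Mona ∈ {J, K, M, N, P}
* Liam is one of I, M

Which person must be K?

The 2 variables Alice and Liam are confined to {I, M}, which locks those values in; drop them from Kira, Priya, Mona, Grace.
Priya's domain is down to {P}, so Priya = P. So Mona can't be P.
Ivy and Kira between them cover only {L, O} — a naked pair. Remove those values from Grace.
So K goes to Grace.

Grace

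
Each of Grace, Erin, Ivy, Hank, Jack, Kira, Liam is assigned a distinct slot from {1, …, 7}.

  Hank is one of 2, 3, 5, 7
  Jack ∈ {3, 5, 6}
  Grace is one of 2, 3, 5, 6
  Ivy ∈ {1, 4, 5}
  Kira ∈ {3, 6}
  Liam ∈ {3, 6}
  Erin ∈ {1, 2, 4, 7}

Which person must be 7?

Hank

The 2 variables Kira and Liam are confined to {3, 6}, which locks those values in; drop them from Grace, Hank, Jack.
That leaves Jack = 5. Strike 5 from Grace, Ivy, Hank.
Grace's domain is down to {2}, so Grace = 2. So Erin, Hank can't be 2.
So 7 goes to Hank.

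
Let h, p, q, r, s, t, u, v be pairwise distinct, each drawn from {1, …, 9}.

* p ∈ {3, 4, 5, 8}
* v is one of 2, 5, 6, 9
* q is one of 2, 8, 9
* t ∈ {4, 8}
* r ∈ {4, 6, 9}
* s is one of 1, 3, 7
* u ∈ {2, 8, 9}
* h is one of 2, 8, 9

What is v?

h, q, u between them cover only {2, 8, 9} — a naked triple. Remove those values from p, r, t, v.
t has just one choice, so t = 4. So p, r can't be 4.
r's domain is down to {6}, so r = 6. Strike 6 from v.
So v = 5.

5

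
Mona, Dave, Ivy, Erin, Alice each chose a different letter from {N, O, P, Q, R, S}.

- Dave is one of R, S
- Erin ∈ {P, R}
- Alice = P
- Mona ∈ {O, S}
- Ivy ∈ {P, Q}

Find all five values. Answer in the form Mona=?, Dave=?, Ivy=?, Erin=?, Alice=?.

Mona=O, Dave=S, Ivy=Q, Erin=R, Alice=P

Alice must be P (only option left). Remove P from Ivy, Erin.
Ivy must be Q (only option left).
Erin's domain is down to {R}, so Erin = R. Eliminate R elsewhere: Dave.
Dave's domain is down to {S}, so Dave = S. Strike S from Mona.
That leaves Mona = O.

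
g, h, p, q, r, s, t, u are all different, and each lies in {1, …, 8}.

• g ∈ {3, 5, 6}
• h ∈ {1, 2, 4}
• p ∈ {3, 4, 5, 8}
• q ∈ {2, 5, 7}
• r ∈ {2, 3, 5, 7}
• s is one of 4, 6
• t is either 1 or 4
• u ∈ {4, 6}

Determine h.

The 8 variables together cover exactly {1, 2, 3, 4, 5, 6, 7, 8} — 8 values for 8 variables — and 8 appears only in p's list, so p = 8.
s and u between them cover only {4, 6} — a naked pair. Remove those values from g, h, t.
t has just one choice, so t = 1. Eliminate 1 elsewhere: h.
So h = 2.

2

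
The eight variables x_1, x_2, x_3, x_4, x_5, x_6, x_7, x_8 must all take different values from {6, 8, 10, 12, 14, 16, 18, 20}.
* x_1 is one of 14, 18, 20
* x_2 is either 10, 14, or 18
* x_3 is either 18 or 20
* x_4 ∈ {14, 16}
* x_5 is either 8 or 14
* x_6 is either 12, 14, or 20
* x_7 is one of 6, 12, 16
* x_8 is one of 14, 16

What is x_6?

12

The 8 variables together cover exactly {6, 8, 10, 12, 14, 16, 18, 20} — 8 values for 8 variables — and 6 appears only in x_7's list, so x_7 = 6.
The 7 still-open variables draw from only 7 values {8, 10, 12, 14, 16, 18, 20}, so each is used; only x_5 can be 8, hence x_5 = 8.
Among the 6 still-open variables, 10 fits only x_2 (and all 6 values in {10, 12, 14, 16, 18, 20} must be used), so x_2 = 10.
The 5 still-open variables draw from only 5 values {12, 14, 16, 18, 20}, so each is used; only x_6 can be 12, hence x_6 = 12.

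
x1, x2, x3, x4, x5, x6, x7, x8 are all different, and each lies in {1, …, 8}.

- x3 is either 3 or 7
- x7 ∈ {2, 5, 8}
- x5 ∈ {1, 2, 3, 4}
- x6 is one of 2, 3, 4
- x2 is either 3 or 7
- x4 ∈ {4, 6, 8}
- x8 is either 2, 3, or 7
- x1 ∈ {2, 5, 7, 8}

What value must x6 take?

Among the 8 variables, 1 fits only x5 (and all 8 values in {1, 2, 3, 4, 5, 6, 7, 8} must be used), so x5 = 1.
The 7 still-open variables together cover exactly {2, 3, 4, 5, 6, 7, 8} — 7 values for 7 variables — and 6 appears only in x4's list, so x4 = 6.
The 6 still-open variables together cover exactly {2, 3, 4, 5, 7, 8} — 6 values for 6 variables — and 4 appears only in x6's list, so x6 = 4.

4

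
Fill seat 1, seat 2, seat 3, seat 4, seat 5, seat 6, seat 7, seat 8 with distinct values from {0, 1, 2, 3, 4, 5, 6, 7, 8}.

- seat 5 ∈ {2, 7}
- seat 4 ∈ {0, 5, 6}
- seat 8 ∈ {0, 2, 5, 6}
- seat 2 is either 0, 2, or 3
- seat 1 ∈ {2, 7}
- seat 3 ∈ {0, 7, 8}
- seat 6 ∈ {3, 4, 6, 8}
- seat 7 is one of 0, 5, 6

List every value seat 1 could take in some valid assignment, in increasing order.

Among the 8 variables, 4 fits only seat 6 (and all 8 values in {0, 2, 3, 4, 5, 6, 7, 8} must be used), so seat 6 = 4.
The 7 still-open variables together cover exactly {0, 2, 3, 5, 6, 7, 8} — 7 values for 7 variables — and 3 appears only in seat 2's list, so seat 2 = 3.
Among the 6 still-open variables, 8 fits only seat 3 (and all 6 values in {0, 2, 5, 6, 7, 8} must be used), so seat 3 = 8.
seat 1 and seat 5 between them cover only {2, 7} — a naked pair. Remove those values from seat 8.
No further eliminations apply; seat 1 can still be any of 2, 7.

2, 7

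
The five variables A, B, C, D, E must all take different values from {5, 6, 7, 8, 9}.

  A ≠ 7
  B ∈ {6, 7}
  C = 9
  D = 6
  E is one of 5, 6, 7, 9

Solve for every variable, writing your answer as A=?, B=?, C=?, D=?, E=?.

A=8, B=7, C=9, D=6, E=5

C has just one choice, so C = 9. Strike 9 from A, E.
D's domain is down to {6}, so D = 6. Eliminate 6 elsewhere: A, B, E.
B's domain is down to {7}, so B = 7. So E can't be 7.
E must be 5 (only option left). Remove 5 from A.
A's domain is down to {8}, so A = 8.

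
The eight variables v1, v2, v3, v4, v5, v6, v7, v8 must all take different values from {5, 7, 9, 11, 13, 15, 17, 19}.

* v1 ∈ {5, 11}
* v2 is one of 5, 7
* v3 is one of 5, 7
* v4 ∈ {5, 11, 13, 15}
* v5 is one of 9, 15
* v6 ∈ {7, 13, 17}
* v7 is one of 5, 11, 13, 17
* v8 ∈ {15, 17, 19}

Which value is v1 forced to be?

Among the 8 variables, 9 fits only v5 (and all 8 values in {5, 7, 9, 11, 13, 15, 17, 19} must be used), so v5 = 9.
Among the 7 still-open variables, 19 fits only v8 (and all 7 values in {5, 7, 11, 13, 15, 17, 19} must be used), so v8 = 19.
The 6 still-open variables together cover exactly {5, 7, 11, 13, 15, 17} — 6 values for 6 variables — and 15 appears only in v4's list, so v4 = 15.
The 2 variables v2 and v3 are confined to {5, 7}, which locks those values in; drop them from v1, v6, v7.
So v1 = 11.

11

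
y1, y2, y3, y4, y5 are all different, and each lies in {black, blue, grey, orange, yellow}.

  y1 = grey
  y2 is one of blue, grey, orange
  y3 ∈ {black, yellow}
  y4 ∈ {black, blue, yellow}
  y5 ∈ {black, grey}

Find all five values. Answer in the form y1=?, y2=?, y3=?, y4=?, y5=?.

y1's domain is down to {grey}, so y1 = grey. Eliminate grey elsewhere: y2, y5.
y5 must be black (only option left). Strike black from y3, y4.
y3 must be yellow (only option left). Strike yellow from y4.
y4 must be blue (only option left). Eliminate blue elsewhere: y2.
y2 has just one choice, so y2 = orange.

y1=grey, y2=orange, y3=yellow, y4=blue, y5=black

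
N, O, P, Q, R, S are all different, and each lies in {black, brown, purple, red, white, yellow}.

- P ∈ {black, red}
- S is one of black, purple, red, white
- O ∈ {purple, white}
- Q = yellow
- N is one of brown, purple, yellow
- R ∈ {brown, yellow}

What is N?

Q has just one choice, so Q = yellow. Strike yellow from N, R.
R must be brown (only option left). So N can't be brown.
So N = purple.

purple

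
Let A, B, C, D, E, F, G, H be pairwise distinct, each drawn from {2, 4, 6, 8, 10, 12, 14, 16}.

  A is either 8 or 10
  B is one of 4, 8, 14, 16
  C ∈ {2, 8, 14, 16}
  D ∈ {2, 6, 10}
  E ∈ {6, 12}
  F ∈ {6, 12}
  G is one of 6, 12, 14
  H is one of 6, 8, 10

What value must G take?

14

The 8 variables draw from only 8 values {2, 4, 6, 8, 10, 12, 14, 16}, so each is used; only B can be 4, hence B = 4.
Among the 7 still-open variables, 16 fits only C (and all 7 values in {2, 6, 8, 10, 12, 14, 16} must be used), so C = 16.
The 6 still-open variables draw from only 6 values {2, 6, 8, 10, 12, 14}, so each is used; only D can be 2, hence D = 2.
Among the 5 still-open variables, 14 fits only G (and all 5 values in {6, 8, 10, 12, 14} must be used), so G = 14.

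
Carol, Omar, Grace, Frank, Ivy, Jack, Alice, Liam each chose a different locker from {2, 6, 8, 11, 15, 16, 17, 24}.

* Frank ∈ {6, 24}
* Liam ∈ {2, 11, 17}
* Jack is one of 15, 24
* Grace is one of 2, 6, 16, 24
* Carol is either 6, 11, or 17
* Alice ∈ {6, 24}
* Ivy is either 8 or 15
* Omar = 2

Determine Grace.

16

Omar has just one choice, so Omar = 2. Eliminate 2 elsewhere: Grace, Liam.
The 7 still-open variables draw from only 7 values {6, 8, 11, 15, 16, 17, 24}, so each is used; only Ivy can be 8, hence Ivy = 8.
The 6 still-open variables together cover exactly {6, 11, 15, 16, 17, 24} — 6 values for 6 variables — and 15 appears only in Jack's list, so Jack = 15.
Among the 5 still-open variables, 16 fits only Grace (and all 5 values in {6, 11, 16, 17, 24} must be used), so Grace = 16.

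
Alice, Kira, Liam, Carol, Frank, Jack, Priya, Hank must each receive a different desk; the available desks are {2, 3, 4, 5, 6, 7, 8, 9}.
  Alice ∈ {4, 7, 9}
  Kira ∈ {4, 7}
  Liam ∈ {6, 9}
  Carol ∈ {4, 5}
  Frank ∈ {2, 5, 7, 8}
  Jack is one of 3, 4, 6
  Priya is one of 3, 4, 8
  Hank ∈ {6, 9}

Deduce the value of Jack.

3

Among the 8 variables, 2 fits only Frank (and all 8 values in {2, 3, 4, 5, 6, 7, 8, 9} must be used), so Frank = 2.
Among the 7 still-open variables, 5 fits only Carol (and all 7 values in {3, 4, 5, 6, 7, 8, 9} must be used), so Carol = 5.
The 6 still-open variables together cover exactly {3, 4, 6, 7, 8, 9} — 6 values for 6 variables — and 8 appears only in Priya's list, so Priya = 8.
Among the 5 still-open variables, 3 fits only Jack (and all 5 values in {3, 4, 6, 7, 9} must be used), so Jack = 3.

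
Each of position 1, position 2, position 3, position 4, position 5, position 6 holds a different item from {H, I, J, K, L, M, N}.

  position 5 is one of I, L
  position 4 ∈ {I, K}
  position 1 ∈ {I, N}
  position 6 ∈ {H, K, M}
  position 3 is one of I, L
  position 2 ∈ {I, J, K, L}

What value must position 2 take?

J

The 2 variables position 3 and position 5 are confined to {I, L}, which locks those values in; drop them from position 1, position 2, position 4.
position 1 must be N (only option left).
position 4 has just one choice, so position 4 = K. So position 2, position 6 can't be K.
So position 2 = J.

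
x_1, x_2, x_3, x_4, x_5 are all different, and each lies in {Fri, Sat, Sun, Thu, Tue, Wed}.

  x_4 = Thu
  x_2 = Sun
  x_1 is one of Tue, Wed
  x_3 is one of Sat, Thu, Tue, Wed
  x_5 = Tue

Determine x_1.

Wed

x_2's domain is down to {Sun}, so x_2 = Sun.
x_4's domain is down to {Thu}, so x_4 = Thu. Remove Thu from x_3.
That leaves x_5 = Tue. Strike Tue from x_1, x_3.
So x_1 = Wed.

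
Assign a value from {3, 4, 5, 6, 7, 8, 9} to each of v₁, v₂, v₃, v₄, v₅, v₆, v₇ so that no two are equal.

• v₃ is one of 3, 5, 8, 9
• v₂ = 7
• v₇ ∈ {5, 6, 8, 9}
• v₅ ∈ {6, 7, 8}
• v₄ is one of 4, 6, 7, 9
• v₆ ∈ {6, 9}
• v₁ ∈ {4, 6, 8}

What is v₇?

v₂'s domain is down to {7}, so v₂ = 7. Eliminate 7 elsewhere: v₄, v₅.
The 6 still-open variables together cover exactly {3, 4, 5, 6, 8, 9} — 6 values for 6 variables — and 3 appears only in v₃'s list, so v₃ = 3.
The 5 still-open variables draw from only 5 values {4, 5, 6, 8, 9}, so each is used; only v₇ can be 5, hence v₇ = 5.

5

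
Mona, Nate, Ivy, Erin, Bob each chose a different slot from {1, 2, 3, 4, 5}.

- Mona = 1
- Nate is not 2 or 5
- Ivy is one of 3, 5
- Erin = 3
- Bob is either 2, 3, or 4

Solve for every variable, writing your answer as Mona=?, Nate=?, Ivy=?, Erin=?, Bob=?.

Mona=1, Nate=4, Ivy=5, Erin=3, Bob=2

Mona must be 1 (only option left). Strike 1 from Nate.
Erin's domain is down to {3}, so Erin = 3. Remove 3 from Nate, Ivy, Bob.
Nate must be 4 (only option left). Strike 4 from Bob.
Ivy has just one choice, so Ivy = 5.
Bob has just one choice, so Bob = 2.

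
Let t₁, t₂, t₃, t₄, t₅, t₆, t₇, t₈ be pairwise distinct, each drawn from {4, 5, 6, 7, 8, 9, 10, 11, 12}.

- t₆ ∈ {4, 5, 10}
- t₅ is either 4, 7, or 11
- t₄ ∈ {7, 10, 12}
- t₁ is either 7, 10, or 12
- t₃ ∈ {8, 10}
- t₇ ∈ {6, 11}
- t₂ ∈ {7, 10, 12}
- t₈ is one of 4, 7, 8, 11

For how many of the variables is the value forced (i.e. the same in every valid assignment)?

The 8 variables draw from only 8 values {4, 5, 6, 7, 8, 10, 11, 12}, so each is used; only t₆ can be 5, hence t₆ = 5.
The 7 still-open variables together cover exactly {4, 6, 7, 8, 10, 11, 12} — 7 values for 7 variables — and 6 appears only in t₇'s list, so t₇ = 6.
t₁, t₂, t₄ share exactly the 3 values {7, 10, 12}; by pigeonhole those values go to them, so strike 7, 10, 12 from t₃, t₅, t₈.
t₃'s domain is down to {8}, so t₃ = 8. Remove 8 from t₈.
Determined: t₃=8, t₆=5, t₇=6. The other variables each still have more than one consistent value. That makes 3.

3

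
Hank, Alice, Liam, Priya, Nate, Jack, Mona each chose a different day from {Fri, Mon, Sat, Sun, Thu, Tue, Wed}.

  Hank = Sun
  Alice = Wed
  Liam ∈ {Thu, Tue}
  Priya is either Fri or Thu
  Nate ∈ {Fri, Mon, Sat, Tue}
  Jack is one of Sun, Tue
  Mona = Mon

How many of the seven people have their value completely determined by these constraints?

Hank's domain is down to {Sun}, so Hank = Sun. Strike Sun from Jack.
That leaves Alice = Wed.
Jack has just one choice, so Jack = Tue. Remove Tue from Liam, Nate.
Mona's domain is down to {Mon}, so Mona = Mon. Eliminate Mon elsewhere: Nate.
Liam must be Thu (only option left). Strike Thu from Priya.
Priya must be Fri (only option left). Eliminate Fri elsewhere: Nate.
Nate must be Sat (only option left).
Every person is fixed: Hank=Sun, Alice=Wed, Liam=Thu, Priya=Fri, Nate=Sat, Jack=Tue, Mona=Mon. That makes 7.

7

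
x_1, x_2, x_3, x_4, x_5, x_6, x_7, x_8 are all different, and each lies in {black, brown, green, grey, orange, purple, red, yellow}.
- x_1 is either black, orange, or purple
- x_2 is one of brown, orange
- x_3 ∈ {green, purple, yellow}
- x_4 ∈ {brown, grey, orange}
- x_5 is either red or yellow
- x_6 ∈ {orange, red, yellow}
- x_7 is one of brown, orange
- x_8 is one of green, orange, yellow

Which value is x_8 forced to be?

green

The 8 variables together cover exactly {black, brown, green, grey, orange, purple, red, yellow} — 8 values for 8 variables — and black appears only in x_1's list, so x_1 = black.
The 7 still-open variables draw from only 7 values {brown, green, grey, orange, purple, red, yellow}, so each is used; only x_4 can be grey, hence x_4 = grey.
Among the 6 still-open variables, purple fits only x_3 (and all 6 values in {brown, green, orange, purple, red, yellow} must be used), so x_3 = purple.
Among the 5 still-open variables, green fits only x_8 (and all 5 values in {brown, green, orange, red, yellow} must be used), so x_8 = green.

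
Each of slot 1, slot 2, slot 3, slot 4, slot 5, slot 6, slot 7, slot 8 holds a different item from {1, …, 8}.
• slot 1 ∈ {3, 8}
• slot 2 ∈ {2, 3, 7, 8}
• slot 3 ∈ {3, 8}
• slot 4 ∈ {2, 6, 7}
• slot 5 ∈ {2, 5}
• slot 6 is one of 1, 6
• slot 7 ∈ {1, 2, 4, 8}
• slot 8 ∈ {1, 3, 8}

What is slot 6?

6

The 8 variables together cover exactly {1, 2, 3, 4, 5, 6, 7, 8} — 8 values for 8 variables — and 4 appears only in slot 7's list, so slot 7 = 4.
Among the 7 still-open variables, 5 fits only slot 5 (and all 7 values in {1, 2, 3, 5, 6, 7, 8} must be used), so slot 5 = 5.
slot 1 and slot 3 between them cover only {3, 8} — a naked pair. Remove those values from slot 2, slot 8.
slot 8 must be 1 (only option left). Strike 1 from slot 6.
So slot 6 = 6.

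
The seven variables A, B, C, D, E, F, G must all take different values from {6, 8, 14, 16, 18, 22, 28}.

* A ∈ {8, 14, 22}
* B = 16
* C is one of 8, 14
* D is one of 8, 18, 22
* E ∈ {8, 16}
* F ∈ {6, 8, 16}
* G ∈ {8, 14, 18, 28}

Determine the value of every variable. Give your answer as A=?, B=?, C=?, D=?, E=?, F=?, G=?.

A=22, B=16, C=14, D=18, E=8, F=6, G=28

B must be 16 (only option left). So E, F can't be 16.
That leaves E = 8. Remove 8 from A, C, D, F, G.
F's domain is down to {6}, so F = 6.
C has just one choice, so C = 14. Remove 14 from A, G.
A must be 22 (only option left). So D can't be 22.
That leaves D = 18. Eliminate 18 elsewhere: G.
G has just one choice, so G = 28.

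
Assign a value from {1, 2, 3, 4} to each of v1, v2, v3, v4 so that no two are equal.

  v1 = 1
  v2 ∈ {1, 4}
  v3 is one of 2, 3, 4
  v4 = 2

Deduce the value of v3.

v1's domain is down to {1}, so v1 = 1. Strike 1 from v2.
v2 must be 4 (only option left). Strike 4 from v3.
v4 has just one choice, so v4 = 2. Eliminate 2 elsewhere: v3.
So v3 = 3.

3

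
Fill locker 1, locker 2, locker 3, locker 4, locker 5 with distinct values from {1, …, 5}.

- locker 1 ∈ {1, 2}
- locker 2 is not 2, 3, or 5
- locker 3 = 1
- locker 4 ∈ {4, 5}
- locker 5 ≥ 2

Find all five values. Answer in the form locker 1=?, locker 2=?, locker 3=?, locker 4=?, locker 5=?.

locker 3 has just one choice, so locker 3 = 1. Eliminate 1 elsewhere: locker 1, locker 2.
That leaves locker 1 = 2. Eliminate 2 elsewhere: locker 5.
locker 2's domain is down to {4}, so locker 2 = 4. Eliminate 4 elsewhere: locker 4, locker 5.
locker 4's domain is down to {5}, so locker 4 = 5. Eliminate 5 elsewhere: locker 5.
locker 5's domain is down to {3}, so locker 5 = 3.

locker 1=2, locker 2=4, locker 3=1, locker 4=5, locker 5=3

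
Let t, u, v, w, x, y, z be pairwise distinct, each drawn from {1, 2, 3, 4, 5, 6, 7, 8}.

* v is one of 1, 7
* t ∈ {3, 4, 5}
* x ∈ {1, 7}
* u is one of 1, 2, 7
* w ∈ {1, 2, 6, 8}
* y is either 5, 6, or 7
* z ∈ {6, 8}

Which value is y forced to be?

5

v and x between them cover only {1, 7} — a naked pair. Remove those values from u, w, y.
That leaves u = 2. So w can't be 2.
w and z between them cover only {6, 8} — a naked pair. Remove those values from y.
So y = 5.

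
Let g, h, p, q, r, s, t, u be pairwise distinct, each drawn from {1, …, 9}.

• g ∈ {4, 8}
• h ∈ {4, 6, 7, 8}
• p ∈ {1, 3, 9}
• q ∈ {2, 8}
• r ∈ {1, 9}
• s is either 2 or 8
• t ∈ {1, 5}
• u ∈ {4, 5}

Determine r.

q and s between them cover only {2, 8} — a naked pair. Remove those values from g, h.
g has just one choice, so g = 4. Remove 4 from h, u.
u has just one choice, so u = 5. Remove 5 from t.
That leaves t = 1. So p, r can't be 1.
So r = 9.

9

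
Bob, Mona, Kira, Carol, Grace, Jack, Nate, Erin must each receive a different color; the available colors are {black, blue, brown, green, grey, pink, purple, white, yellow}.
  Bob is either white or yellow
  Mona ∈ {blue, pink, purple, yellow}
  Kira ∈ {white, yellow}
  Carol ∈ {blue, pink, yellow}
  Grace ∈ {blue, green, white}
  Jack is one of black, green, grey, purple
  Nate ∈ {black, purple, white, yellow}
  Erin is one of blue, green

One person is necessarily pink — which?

The 8 variables draw from only 8 values {black, blue, green, grey, pink, purple, white, yellow}, so each is used; only Jack can be grey, hence Jack = grey.
Among the 7 still-open variables, black fits only Nate (and all 7 values in {black, blue, green, pink, purple, white, yellow} must be used), so Nate = black.
The 6 still-open variables draw from only 6 values {blue, green, pink, purple, white, yellow}, so each is used; only Mona can be purple, hence Mona = purple.
Among the 5 still-open variables, pink fits only Carol (and all 5 values in {blue, green, pink, white, yellow} must be used), so Carol = pink.

Carol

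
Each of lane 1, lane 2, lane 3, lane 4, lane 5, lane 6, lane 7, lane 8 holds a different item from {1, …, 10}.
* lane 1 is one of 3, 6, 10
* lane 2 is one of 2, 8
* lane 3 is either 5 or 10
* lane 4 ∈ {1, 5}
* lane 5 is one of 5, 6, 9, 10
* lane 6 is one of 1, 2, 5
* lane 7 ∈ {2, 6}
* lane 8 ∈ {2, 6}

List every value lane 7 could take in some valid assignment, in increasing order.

2, 6

The 8 variables together cover exactly {1, 2, 3, 5, 6, 8, 9, 10} — 8 values for 8 variables — and 3 appears only in lane 1's list, so lane 1 = 3.
The 7 still-open variables together cover exactly {1, 2, 5, 6, 8, 9, 10} — 7 values for 7 variables — and 8 appears only in lane 2's list, so lane 2 = 8.
Among the 6 still-open variables, 9 fits only lane 5 (and all 6 values in {1, 2, 5, 6, 9, 10} must be used), so lane 5 = 9.
Among the 5 still-open variables, 10 fits only lane 3 (and all 5 values in {1, 2, 5, 6, 10} must be used), so lane 3 = 10.
lane 7 and lane 8 between them cover only {2, 6} — a naked pair. Remove those values from lane 6.
No further eliminations apply; lane 7 can still be any of 2, 6.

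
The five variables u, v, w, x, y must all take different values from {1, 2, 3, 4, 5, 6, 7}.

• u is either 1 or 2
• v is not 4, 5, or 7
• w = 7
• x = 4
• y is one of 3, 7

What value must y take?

3

w must be 7 (only option left). Remove 7 from y.
So y = 3.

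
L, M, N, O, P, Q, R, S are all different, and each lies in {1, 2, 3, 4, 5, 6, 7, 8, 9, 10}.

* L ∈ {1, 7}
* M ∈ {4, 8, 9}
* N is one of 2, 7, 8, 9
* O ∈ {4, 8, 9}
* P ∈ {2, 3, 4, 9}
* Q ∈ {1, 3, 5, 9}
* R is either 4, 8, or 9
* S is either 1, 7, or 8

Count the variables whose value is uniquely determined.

The 8 variables draw from only 8 values {1, 2, 3, 4, 5, 7, 8, 9}, so each is used; only Q can be 5, hence Q = 5.
The 7 still-open variables draw from only 7 values {1, 2, 3, 4, 7, 8, 9}, so each is used; only P can be 3, hence P = 3.
The 6 still-open variables together cover exactly {1, 2, 4, 7, 8, 9} — 6 values for 6 variables — and 2 appears only in N's list, so N = 2.
The 3 variables M, O, R are confined to {4, 8, 9}, which locks those values in; drop them from S.
Determined: N=2, P=3, Q=5. The other variables each still have more than one consistent value. That makes 3.

3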